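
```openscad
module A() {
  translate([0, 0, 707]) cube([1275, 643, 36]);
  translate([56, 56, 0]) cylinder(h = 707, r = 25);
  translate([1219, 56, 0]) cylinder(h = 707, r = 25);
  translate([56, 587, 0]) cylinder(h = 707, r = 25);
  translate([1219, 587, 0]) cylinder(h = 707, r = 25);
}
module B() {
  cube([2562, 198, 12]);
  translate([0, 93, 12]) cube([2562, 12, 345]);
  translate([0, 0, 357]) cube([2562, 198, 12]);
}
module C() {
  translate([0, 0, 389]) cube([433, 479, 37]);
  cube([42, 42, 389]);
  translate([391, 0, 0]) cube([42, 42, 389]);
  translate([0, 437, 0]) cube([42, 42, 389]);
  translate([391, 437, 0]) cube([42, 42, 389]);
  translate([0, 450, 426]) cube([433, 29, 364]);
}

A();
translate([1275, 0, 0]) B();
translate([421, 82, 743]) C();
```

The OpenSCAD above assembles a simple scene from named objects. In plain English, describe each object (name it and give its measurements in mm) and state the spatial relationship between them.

A is a table with a 1275×643 mm rectangular top, 36 mm thick, top surface at z = 743 mm, supported by four round legs of 50 mm diameter, each leg's bounding box inset 31 mm from the nearest pair of top edges, running from the floor.

B is an I-beam lying along x, 2562 mm long. Overall section height 369 mm. Two flanges 198 mm wide (y) and 12 mm thick, one on the floor and one at the top; a web 12 mm thick runs between them, centred on the flange width.

C is a chair. The seat is a 433×479×37 mm slab with its top at z = 426 mm, on four 42×42 mm corner legs (flush with the seat edges, standing on z = 0). A flat backrest 29 mm thick, 364 mm tall, spans the full seat width and rises from the seat top along its +y edge, rear face flush with the rear of the seat.

The I-beam is against the table's +x side, with their −y faces flush. The chair is on top of the table, centred.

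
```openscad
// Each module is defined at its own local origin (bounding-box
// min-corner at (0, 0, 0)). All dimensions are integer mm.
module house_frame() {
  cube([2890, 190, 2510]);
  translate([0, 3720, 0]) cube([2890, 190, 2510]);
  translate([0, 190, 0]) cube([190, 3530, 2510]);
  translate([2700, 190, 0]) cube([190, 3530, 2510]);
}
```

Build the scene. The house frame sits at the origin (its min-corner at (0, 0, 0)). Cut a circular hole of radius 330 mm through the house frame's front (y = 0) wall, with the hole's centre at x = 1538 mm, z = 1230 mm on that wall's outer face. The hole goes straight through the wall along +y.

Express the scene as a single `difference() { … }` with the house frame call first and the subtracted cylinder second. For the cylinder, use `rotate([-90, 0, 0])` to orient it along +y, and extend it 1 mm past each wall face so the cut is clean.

difference() {
  house_frame();
  translate([1538, -1, 1230]) rotate([-90, 0, 0]) cylinder(h = 192, r = 330);
}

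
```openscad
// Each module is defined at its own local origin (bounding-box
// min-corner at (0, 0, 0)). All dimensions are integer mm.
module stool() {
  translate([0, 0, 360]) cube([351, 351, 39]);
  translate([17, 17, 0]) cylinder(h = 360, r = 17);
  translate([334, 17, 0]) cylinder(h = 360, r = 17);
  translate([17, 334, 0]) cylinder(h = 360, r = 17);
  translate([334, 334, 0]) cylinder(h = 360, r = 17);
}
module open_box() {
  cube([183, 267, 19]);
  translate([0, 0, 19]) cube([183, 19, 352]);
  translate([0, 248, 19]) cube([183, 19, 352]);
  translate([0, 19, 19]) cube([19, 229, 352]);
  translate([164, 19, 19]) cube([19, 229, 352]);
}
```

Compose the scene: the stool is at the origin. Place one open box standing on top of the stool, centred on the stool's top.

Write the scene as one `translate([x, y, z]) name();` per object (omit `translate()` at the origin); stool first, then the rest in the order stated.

stool();
translate([84, 42, 399]) open_box();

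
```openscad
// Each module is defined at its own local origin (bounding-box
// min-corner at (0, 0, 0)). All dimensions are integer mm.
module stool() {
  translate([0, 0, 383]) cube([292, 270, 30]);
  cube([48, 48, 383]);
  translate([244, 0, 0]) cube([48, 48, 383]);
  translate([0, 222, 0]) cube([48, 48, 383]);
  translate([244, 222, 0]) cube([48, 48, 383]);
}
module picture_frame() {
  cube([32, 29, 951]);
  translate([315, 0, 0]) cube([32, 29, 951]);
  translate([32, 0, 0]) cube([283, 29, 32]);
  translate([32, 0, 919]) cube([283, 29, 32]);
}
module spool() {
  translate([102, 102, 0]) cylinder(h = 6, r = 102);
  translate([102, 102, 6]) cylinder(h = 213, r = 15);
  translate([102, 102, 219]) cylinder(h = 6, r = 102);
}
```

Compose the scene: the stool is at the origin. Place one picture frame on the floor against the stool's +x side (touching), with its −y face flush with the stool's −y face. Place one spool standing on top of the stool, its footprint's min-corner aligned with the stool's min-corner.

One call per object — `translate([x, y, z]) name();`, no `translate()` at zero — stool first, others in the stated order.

stool();
translate([292, 0, 0]) picture_frame();
translate([0, 0, 413]) spool();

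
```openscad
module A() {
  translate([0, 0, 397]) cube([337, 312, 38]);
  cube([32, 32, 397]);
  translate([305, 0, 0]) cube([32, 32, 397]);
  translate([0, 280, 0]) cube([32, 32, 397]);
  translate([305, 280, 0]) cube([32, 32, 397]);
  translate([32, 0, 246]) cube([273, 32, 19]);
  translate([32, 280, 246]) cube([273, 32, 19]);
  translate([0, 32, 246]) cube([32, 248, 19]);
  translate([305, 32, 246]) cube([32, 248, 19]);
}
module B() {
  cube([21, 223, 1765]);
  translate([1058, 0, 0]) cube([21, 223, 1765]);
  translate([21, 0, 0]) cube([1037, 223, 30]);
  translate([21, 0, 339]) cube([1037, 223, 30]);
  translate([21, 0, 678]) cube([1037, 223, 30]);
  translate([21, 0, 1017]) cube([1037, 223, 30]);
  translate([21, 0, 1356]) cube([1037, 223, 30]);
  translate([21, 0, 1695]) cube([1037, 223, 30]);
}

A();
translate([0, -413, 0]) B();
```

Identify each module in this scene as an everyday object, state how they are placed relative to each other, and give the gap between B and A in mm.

A is a stool. B is a bookshelf. The bookshelf is on the floor beside the stool on its −y side. The gap between the bookshelf and the stool is 190 mm.

The bookshelf's nearest face is 190 mm from the stool's −y face.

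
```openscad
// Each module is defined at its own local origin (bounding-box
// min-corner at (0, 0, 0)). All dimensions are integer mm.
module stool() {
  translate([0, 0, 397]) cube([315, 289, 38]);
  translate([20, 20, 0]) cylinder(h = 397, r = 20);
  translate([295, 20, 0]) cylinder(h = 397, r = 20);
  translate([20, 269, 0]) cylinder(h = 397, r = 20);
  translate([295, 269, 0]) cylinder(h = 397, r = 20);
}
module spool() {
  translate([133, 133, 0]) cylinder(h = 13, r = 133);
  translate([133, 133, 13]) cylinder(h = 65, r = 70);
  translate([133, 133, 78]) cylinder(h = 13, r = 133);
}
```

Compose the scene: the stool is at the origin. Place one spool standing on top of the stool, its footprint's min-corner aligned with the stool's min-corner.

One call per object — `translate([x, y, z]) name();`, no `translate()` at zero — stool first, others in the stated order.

stool();
translate([0, 0, 435]) spool();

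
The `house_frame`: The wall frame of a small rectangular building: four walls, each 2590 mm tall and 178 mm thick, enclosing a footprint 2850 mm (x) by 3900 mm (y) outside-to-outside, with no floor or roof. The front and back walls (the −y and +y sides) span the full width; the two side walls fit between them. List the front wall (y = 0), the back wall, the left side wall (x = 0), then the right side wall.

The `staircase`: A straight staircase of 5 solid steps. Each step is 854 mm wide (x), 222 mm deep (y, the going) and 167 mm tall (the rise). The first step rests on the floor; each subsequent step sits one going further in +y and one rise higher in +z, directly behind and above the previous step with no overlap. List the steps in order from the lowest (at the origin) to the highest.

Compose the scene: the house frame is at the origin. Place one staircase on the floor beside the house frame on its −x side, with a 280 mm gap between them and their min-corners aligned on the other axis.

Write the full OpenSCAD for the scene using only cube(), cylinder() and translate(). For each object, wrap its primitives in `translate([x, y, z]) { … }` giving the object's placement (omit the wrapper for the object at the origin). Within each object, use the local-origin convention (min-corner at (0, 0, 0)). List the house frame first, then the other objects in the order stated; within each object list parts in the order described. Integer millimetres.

cube([2850, 178, 2590]);
translate([0, 3722, 0]) cube([2850, 178, 2590]);
translate([0, 178, 0]) cube([178, 3544, 2590]);
translate([2672, 178, 0]) cube([178, 3544, 2590]);
translate([-1134, 0, 0]) {
  cube([854, 222, 167]);
  translate([0, 222, 167]) cube([854, 222, 167]);
  translate([0, 444, 334]) cube([854, 222, 167]);
  translate([0, 666, 501]) cube([854, 222, 167]);
  translate([0, 888, 668]) cube([854, 222, 167]);
}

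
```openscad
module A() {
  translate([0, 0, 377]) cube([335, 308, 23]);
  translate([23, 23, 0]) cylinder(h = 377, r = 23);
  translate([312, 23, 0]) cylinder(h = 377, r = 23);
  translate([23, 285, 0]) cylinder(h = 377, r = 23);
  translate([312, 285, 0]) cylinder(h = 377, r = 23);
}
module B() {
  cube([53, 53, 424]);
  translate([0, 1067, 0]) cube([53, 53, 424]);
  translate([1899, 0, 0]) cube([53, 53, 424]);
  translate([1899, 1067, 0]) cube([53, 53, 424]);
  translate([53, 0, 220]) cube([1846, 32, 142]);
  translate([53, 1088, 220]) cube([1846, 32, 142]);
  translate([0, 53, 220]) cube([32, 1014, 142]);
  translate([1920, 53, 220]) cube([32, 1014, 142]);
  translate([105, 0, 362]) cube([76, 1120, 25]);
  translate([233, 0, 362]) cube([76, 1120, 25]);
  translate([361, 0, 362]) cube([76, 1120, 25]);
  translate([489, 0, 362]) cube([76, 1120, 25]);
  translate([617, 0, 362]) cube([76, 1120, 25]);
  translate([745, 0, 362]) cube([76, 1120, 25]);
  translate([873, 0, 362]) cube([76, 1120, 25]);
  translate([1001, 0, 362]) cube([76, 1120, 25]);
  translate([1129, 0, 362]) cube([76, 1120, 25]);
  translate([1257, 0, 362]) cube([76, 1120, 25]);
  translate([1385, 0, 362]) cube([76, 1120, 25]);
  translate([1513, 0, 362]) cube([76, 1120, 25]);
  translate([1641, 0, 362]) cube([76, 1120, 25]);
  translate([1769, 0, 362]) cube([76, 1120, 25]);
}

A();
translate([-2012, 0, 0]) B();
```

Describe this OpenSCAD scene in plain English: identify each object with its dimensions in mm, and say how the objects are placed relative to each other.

A is a four-legged stool. The seat is a 335×308×23 mm slab whose top surface is at z = 400 mm; four round legs, each 46 mm in diameter, run from the floor (z = 0) to the underside of the seat, each leg's axis is inset half a diameter from the nearest pair of seat edges (so the leg's bounding box is flush with the corner).

B is a bed frame 1952 mm long (x) by 1120 mm wide (y). Four 53×53 mm corner posts, 424 mm tall, at the corners of the footprint. Four rails of 32 mm thickness and 142 mm height run between adjacent posts with their undersides at z = 220 mm, their outer faces flush with the outside of the frame (the two x-running rails run between the posts' inner faces; the two y-running rails run between the posts' inner faces). 14 slats, each 76 mm wide (x) and 25 mm thick, lie across the top of the two x-running rails, running the full 1120 mm width of the frame in y; the slats are evenly spaced along x between the inner faces of the end posts with equal gaps (rounded down to the nearest mm) at the −x end and between each pair — any rounding remainder accumulates at the +x end.

The bed frame is on the floor beside the stool on its −x side.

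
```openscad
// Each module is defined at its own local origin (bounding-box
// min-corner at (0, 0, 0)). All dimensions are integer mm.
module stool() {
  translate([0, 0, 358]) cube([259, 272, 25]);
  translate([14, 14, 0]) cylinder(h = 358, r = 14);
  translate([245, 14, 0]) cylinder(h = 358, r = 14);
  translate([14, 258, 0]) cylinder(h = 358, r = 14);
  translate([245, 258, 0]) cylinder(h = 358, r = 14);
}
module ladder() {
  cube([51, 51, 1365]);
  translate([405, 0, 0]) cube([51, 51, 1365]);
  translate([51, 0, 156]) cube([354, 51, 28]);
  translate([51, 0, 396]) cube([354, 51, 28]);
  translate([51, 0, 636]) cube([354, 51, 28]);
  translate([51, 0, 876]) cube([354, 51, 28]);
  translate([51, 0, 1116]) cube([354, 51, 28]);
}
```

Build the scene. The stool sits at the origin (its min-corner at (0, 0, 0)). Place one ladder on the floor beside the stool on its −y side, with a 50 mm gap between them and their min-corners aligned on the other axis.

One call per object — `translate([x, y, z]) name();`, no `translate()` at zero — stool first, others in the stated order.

stool();
translate([0, -101, 0]) ladder();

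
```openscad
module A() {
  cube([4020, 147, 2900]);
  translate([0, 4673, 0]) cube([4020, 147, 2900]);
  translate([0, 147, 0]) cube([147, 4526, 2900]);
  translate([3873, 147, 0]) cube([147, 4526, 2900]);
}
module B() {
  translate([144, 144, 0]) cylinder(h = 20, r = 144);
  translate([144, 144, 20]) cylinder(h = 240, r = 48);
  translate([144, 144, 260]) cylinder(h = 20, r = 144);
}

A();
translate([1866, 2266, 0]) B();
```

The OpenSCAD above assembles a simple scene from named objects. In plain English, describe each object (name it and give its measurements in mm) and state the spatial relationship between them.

A is the wall frame of a small rectangular building: four walls, each 2900 mm tall and 147 mm thick, enclosing a footprint 4020 mm (x) by 4820 mm (y) outside-to-outside, with no floor or roof. The front and back walls (the −y and +y sides) span the full width; the two side walls fit between them.

B is a spool: two coaxial disc flanges of radius 144 mm and thickness 20 mm, joined by a core cylinder of radius 48 mm and height 240 mm. The lower flange rests on z = 0 and the three cylinders share a vertical axis.

The spool sits inside the house frame, centred.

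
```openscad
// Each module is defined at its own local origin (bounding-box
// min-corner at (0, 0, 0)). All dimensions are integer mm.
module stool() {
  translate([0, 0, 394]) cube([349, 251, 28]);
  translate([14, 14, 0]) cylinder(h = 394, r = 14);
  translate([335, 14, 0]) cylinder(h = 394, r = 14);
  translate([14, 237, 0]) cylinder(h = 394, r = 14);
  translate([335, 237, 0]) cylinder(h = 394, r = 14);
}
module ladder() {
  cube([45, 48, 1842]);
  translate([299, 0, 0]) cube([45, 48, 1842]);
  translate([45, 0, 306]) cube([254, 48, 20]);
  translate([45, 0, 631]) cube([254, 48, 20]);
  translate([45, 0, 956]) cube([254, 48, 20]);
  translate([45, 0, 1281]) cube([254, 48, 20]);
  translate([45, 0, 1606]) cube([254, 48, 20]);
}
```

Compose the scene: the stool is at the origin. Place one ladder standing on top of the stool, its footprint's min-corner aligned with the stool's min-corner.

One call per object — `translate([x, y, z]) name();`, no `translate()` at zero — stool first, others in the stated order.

stool();
translate([0, 0, 422]) ladder();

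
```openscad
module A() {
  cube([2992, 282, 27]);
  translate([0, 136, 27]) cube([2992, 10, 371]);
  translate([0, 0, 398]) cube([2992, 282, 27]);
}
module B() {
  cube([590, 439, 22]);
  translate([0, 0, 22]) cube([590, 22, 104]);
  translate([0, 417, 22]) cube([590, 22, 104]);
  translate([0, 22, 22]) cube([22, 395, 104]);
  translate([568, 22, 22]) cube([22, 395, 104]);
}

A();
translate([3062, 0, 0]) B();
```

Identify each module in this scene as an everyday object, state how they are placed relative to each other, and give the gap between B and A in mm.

A is an I-beam. B is an open box. The open box is on the floor beside the I-beam on its +x side. The gap between the open box and the I-beam is 70 mm.

The open box's nearest face is 70 mm from the I-beam's +x face.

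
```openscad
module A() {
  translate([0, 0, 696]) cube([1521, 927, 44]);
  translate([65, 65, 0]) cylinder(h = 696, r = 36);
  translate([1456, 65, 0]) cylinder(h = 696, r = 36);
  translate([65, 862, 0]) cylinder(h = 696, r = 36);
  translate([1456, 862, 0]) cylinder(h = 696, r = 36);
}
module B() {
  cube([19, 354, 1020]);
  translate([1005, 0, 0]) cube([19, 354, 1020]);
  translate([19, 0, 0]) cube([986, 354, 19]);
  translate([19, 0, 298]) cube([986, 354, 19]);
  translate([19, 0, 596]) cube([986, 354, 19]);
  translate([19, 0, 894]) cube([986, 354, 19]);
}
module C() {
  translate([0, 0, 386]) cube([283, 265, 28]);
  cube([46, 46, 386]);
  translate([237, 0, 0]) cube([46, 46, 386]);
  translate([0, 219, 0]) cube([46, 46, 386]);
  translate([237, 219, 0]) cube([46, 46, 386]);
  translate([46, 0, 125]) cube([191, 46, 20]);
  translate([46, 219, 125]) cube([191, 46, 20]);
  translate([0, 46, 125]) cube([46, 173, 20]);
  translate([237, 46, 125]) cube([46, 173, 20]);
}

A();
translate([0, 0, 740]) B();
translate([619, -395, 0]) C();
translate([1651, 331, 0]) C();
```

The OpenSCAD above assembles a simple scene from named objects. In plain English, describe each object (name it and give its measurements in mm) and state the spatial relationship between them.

A is a rectangular dining table. The top is 1521×927×44 mm with its upper surface at z = 740 mm. It stands on four round legs of 72 mm diameter, each leg's bounding box inset 29 mm from the nearest pair of top edges, running from the floor to the underside of the top.

B is an open bookshelf. Two side panels, each 19 mm thick, 354 mm deep and 1020 mm tall, stand 1024 mm apart (outside-to-outside). Between them sit 4 shelves, each 19 mm thick and 354 mm deep, spanning the full gap between the sides. The bottom shelf rests on the floor (its underside at z = 0) and the clear gap between one shelf's top and the next shelf's underside is 279 mm.

C is a simple wooden stool: a rectangular seat 283 mm (x) by 265 mm (y), 28 mm thick, top face at z = 414 mm, on four square legs, each 46×46 mm in cross-section. The legs rest on z = 0, each flush with a corner of the seat. Four stretchers, 46 mm wide and 20 mm tall, connect adjacent legs with their undersides at z = 125 mm, each running between the inner faces of the legs it joins and aligned with the legs' outer faces on the other axis.

The bookshelf is on top of the table. Two stools sit around the table at the −y, +x sides.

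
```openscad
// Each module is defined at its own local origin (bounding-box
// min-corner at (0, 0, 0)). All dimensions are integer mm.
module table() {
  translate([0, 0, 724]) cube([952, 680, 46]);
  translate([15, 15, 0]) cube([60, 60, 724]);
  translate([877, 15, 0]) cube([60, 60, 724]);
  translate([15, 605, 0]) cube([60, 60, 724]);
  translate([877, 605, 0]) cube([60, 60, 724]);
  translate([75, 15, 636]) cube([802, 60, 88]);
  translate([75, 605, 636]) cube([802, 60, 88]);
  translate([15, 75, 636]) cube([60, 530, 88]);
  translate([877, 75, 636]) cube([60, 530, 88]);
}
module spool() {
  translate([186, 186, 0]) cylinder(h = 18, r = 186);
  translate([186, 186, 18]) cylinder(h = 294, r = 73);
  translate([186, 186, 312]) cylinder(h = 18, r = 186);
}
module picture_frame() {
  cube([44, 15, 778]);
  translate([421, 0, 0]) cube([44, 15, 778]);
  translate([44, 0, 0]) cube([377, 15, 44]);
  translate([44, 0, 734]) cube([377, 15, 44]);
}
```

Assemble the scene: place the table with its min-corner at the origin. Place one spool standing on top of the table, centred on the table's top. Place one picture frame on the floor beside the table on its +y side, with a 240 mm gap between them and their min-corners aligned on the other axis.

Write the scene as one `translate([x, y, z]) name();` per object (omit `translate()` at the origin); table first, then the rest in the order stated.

table();
translate([290, 154, 770]) spool();
translate([0, 920, 0]) picture_frame();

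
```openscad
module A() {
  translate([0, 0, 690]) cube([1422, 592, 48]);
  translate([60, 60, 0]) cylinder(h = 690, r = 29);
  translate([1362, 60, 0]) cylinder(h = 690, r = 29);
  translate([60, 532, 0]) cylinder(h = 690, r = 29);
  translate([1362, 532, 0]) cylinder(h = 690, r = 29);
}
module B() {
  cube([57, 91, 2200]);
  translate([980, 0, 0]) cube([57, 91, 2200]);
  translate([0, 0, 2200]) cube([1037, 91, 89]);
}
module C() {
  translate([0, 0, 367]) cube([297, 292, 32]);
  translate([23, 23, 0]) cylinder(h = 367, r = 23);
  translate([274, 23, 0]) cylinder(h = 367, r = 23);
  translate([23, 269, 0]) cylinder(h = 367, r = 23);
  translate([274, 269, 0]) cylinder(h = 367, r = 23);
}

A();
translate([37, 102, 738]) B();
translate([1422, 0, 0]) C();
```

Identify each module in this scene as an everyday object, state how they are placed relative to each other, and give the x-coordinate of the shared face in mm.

A is a table. B is a door frame. C is a stool. The door frame is on top of the table. The stool is against the table's +x side, with their −y faces flush. The x-coordinate of the shared face is 1422 mm.

The table's +x face and the stool's −x face are both at x = 1422 mm.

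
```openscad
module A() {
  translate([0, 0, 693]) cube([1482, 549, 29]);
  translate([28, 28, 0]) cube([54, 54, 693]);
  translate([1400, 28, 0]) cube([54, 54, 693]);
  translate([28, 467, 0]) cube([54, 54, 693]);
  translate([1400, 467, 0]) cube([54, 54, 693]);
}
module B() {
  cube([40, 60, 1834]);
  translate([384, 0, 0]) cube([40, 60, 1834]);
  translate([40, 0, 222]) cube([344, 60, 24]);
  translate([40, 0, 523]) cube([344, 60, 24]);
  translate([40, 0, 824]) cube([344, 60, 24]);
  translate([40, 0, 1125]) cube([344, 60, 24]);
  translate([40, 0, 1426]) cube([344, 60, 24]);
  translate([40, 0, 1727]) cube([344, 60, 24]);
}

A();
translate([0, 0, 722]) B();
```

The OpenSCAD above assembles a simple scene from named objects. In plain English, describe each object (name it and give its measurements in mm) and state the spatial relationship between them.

A is a table with a 1482×549 mm rectangular top, 29 mm thick, top surface at z = 722 mm, supported by four 54×54 mm square legs, each inset 28 mm from the nearest pair of top edges, running from the floor.

B is a wooden ladder with two side rails of 40×60 mm section and 1834 mm height, set 424 mm apart overall. Between them run 6 rectangular rungs (60 mm deep, 24 mm thick), front faces flush with the rails' −y face. The bottom of the first rung is 222 mm above the floor and each subsequent rung is 301 mm higher than the one below.

The ladder is on top of the table.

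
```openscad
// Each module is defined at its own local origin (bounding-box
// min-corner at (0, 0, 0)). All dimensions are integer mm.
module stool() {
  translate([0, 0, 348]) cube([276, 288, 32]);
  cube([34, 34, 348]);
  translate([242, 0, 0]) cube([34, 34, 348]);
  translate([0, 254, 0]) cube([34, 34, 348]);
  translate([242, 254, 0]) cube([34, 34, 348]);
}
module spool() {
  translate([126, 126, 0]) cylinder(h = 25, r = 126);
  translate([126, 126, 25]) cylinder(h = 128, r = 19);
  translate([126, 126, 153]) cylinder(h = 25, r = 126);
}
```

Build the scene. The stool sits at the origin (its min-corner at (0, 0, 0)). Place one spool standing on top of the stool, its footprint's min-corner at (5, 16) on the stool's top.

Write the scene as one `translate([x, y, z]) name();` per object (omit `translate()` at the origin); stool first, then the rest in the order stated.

stool();
translate([5, 16, 380]) spool();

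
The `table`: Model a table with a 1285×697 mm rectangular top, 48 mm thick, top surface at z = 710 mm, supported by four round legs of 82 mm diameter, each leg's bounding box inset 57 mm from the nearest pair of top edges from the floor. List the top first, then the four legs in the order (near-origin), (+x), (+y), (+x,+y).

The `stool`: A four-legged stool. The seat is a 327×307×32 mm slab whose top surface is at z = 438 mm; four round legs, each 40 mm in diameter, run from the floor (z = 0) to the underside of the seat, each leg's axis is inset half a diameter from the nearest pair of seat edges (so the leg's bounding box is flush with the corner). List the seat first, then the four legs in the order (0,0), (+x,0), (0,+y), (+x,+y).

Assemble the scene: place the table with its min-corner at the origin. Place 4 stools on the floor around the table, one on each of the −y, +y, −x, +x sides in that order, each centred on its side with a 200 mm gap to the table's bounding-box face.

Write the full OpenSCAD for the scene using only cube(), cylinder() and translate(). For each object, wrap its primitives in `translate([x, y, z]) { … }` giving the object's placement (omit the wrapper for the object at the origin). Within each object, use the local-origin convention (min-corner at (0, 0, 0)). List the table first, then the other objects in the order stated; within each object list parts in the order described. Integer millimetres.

translate([0, 0, 662]) cube([1285, 697, 48]);
translate([98, 98, 0]) cylinder(h = 662, r = 41);
translate([1187, 98, 0]) cylinder(h = 662, r = 41);
translate([98, 599, 0]) cylinder(h = 662, r = 41);
translate([1187, 599, 0]) cylinder(h = 662, r = 41);
translate([479, -507, 0]) {
  translate([0, 0, 406]) cube([327, 307, 32]);
  translate([20, 20, 0]) cylinder(h = 406, r = 20);
  translate([307, 20, 0]) cylinder(h = 406, r = 20);
  translate([20, 287, 0]) cylinder(h = 406, r = 20);
  translate([307, 287, 0]) cylinder(h = 406, r = 20);
}
translate([479, 897, 0]) {
  translate([0, 0, 406]) cube([327, 307, 32]);
  translate([20, 20, 0]) cylinder(h = 406, r = 20);
  translate([307, 20, 0]) cylinder(h = 406, r = 20);
  translate([20, 287, 0]) cylinder(h = 406, r = 20);
  translate([307, 287, 0]) cylinder(h = 406, r = 20);
}
translate([-527, 195, 0]) {
  translate([0, 0, 406]) cube([327, 307, 32]);
  translate([20, 20, 0]) cylinder(h = 406, r = 20);
  translate([307, 20, 0]) cylinder(h = 406, r = 20);
  translate([20, 287, 0]) cylinder(h = 406, r = 20);
  translate([307, 287, 0]) cylinder(h = 406, r = 20);
}
translate([1485, 195, 0]) {
  translate([0, 0, 406]) cube([327, 307, 32]);
  translate([20, 20, 0]) cylinder(h = 406, r = 20);
  translate([307, 20, 0]) cylinder(h = 406, r = 20);
  translate([20, 287, 0]) cylinder(h = 406, r = 20);
  translate([307, 287, 0]) cylinder(h = 406, r = 20);
}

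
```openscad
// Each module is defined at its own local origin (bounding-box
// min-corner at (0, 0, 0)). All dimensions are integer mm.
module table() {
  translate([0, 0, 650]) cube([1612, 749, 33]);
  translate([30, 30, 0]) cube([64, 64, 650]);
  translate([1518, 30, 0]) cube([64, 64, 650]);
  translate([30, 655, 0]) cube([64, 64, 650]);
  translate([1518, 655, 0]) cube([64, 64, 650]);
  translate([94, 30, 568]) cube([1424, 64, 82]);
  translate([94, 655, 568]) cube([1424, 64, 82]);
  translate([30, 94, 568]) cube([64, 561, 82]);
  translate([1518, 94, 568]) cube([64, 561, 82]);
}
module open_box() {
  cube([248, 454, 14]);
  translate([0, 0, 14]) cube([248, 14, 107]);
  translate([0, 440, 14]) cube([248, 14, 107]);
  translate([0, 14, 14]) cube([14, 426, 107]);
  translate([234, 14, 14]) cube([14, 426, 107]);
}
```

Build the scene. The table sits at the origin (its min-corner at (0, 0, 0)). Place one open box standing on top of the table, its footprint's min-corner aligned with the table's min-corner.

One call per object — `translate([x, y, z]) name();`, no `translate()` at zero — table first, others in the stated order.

table();
translate([0, 0, 683]) open_box();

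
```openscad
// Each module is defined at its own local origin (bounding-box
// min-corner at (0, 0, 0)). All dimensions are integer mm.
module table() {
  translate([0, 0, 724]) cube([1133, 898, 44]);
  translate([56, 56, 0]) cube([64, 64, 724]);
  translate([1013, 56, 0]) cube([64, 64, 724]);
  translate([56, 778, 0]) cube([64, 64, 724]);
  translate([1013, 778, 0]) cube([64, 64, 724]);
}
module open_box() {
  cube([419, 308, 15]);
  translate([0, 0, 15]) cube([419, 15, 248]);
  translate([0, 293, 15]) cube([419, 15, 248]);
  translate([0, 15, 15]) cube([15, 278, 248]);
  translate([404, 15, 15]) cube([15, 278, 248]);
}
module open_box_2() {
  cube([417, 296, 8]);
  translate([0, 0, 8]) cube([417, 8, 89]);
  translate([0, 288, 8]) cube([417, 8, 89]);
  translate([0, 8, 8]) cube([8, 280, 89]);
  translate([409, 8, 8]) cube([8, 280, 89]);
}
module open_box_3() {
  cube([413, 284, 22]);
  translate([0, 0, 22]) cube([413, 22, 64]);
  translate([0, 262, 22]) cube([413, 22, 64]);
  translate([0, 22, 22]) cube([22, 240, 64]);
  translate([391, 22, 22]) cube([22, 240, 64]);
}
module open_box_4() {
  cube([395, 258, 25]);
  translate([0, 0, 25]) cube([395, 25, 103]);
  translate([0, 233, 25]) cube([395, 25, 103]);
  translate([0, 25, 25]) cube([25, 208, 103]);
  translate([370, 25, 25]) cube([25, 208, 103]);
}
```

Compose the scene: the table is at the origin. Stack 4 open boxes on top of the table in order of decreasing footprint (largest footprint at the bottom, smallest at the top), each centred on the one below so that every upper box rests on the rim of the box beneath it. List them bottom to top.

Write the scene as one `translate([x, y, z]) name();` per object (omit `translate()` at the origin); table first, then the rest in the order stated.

table();
translate([357, 295, 768]) open_box();
translate([358, 301, 1031]) open_box_2();
translate([360, 307, 1128]) open_box_3();
translate([369, 320, 1214]) open_box_4();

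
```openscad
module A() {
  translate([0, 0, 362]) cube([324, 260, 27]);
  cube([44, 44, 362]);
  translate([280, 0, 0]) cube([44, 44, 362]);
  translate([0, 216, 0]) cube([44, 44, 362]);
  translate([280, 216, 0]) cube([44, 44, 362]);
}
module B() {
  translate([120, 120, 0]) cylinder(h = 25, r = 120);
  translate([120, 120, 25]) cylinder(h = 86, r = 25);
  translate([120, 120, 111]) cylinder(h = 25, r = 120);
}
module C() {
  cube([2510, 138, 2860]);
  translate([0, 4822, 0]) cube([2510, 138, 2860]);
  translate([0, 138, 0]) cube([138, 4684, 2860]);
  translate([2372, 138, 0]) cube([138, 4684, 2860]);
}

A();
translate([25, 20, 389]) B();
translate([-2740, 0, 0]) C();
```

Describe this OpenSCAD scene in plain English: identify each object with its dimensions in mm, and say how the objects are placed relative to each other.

A is a four-legged stool. The seat is a 324×260×27 mm slab whose top surface is at z = 389 mm; four square legs, each 44×44 mm in cross-section, run from the floor (z = 0) to the underside of the seat, each flush with a corner of the seat.

B is a spool: two coaxial disc flanges of radius 120 mm and thickness 25 mm, joined by a core cylinder of radius 25 mm and height 86 mm. The lower flange rests on z = 0 and the three cylinders share a vertical axis.

C is the wall frame of a small rectangular building: four walls, each 2860 mm tall and 138 mm thick, enclosing a footprint 2510 mm (x) by 4960 mm (y) outside-to-outside, with no floor or roof. The front and back walls (the −y and +y sides) span the full width; the two side walls fit between them.

The spool is on top of the stool. The house frame is on the floor beside the stool on its −x side.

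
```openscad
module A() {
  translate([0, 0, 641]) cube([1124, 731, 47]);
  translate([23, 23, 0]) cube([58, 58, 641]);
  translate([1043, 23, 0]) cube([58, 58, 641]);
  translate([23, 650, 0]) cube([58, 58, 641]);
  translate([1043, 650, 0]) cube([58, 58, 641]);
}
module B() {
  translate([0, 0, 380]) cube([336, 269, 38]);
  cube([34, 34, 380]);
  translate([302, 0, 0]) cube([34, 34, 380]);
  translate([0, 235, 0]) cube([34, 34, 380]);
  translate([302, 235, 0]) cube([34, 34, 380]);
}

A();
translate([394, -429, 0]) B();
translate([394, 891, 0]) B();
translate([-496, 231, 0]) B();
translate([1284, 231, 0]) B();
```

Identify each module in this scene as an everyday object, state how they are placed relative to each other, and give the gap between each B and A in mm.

Each stool's nearest face is 160 mm from the table's bounding box.

A is a table. B is a stool. Four stools sit around the table at the −y, +y, −x, +x sides. The gap between each stool and the table is 160 mm.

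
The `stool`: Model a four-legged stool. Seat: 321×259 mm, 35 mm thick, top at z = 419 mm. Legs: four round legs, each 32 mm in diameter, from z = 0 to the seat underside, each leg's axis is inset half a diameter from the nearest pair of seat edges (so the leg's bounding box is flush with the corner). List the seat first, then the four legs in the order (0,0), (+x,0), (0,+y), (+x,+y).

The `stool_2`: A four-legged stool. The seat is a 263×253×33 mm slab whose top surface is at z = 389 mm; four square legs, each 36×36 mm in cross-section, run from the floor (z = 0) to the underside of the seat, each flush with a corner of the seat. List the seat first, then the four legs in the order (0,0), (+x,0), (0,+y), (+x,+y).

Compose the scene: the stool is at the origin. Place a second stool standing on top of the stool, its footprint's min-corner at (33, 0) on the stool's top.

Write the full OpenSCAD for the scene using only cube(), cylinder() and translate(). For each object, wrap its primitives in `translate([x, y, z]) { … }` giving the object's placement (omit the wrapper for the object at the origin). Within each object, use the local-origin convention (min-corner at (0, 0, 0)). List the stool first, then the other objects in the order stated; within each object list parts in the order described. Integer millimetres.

translate([0, 0, 384]) cube([321, 259, 35]);
translate([16, 16, 0]) cylinder(h = 384, r = 16);
translate([305, 16, 0]) cylinder(h = 384, r = 16);
translate([16, 243, 0]) cylinder(h = 384, r = 16);
translate([305, 243, 0]) cylinder(h = 384, r = 16);
translate([33, 0, 419]) {
  translate([0, 0, 356]) cube([263, 253, 33]);
  cube([36, 36, 356]);
  translate([227, 0, 0]) cube([36, 36, 356]);
  translate([0, 217, 0]) cube([36, 36, 356]);
  translate([227, 217, 0]) cube([36, 36, 356]);
}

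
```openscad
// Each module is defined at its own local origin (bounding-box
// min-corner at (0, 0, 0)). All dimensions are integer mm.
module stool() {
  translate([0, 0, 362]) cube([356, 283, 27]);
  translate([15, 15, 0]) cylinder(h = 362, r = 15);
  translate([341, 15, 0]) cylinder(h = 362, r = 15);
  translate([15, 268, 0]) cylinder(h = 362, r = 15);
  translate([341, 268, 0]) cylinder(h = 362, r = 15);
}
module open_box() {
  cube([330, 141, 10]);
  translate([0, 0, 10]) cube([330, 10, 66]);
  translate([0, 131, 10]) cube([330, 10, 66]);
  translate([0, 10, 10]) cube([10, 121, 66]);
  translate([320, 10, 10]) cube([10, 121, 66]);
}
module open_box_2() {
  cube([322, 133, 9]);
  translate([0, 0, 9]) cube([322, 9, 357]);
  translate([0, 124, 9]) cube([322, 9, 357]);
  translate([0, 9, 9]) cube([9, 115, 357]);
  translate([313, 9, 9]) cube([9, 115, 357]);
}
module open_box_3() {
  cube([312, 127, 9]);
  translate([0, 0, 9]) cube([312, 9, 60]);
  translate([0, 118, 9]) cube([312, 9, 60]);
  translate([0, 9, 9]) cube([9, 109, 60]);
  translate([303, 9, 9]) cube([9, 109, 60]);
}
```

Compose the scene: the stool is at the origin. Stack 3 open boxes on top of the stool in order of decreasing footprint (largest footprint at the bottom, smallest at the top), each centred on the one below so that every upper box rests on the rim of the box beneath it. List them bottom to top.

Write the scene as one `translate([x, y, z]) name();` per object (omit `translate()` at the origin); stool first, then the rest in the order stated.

stool();
translate([13, 71, 389]) open_box();
translate([17, 75, 465]) open_box_2();
translate([22, 78, 831]) open_box_3();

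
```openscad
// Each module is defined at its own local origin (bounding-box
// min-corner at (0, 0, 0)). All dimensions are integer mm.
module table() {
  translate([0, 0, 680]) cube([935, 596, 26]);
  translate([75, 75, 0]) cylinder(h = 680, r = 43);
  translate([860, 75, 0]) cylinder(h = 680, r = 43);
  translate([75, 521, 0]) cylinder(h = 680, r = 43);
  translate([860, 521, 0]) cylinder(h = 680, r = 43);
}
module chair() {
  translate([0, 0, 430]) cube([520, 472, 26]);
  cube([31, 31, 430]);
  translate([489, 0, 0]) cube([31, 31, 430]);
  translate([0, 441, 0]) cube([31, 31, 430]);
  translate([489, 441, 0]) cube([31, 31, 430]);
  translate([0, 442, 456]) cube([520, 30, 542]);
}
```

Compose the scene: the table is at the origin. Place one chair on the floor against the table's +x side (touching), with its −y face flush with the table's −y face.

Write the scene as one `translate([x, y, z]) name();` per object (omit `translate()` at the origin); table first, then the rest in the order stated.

table();
translate([935, 0, 0]) chair();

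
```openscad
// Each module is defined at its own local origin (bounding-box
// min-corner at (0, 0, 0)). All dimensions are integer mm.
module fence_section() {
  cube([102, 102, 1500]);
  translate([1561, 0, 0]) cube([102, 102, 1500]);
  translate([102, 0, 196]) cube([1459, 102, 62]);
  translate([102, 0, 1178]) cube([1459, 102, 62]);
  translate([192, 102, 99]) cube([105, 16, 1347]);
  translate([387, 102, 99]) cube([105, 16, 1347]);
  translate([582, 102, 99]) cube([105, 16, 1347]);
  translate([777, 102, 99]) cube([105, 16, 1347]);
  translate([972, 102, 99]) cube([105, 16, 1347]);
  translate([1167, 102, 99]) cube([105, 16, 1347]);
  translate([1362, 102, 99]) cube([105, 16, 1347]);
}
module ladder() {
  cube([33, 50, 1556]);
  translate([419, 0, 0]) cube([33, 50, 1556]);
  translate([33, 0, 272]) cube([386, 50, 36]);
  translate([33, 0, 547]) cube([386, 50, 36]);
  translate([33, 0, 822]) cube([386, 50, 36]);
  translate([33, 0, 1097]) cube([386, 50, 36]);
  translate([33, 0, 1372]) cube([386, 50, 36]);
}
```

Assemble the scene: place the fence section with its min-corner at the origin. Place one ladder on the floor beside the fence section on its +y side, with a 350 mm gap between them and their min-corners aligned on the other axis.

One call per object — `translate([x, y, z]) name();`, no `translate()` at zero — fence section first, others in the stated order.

fence_section();
translate([0, 468, 0]) ladder();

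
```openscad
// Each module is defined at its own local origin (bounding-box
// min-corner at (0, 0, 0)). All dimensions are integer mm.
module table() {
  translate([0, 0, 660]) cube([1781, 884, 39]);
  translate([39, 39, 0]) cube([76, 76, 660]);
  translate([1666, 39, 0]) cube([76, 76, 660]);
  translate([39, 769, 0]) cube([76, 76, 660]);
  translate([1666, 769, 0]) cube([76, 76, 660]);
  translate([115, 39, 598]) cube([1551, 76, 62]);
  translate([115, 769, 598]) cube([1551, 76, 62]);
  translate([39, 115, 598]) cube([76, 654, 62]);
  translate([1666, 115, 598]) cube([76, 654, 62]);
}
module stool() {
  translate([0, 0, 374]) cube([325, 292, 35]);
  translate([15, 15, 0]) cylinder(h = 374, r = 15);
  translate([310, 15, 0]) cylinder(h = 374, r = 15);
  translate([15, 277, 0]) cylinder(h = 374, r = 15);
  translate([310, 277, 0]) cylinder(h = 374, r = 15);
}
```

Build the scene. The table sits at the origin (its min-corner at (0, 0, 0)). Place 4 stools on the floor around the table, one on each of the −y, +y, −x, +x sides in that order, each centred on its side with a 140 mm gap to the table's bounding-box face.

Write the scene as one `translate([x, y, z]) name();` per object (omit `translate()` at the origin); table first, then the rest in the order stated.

table();
translate([728, -432, 0]) stool();
translate([728, 1024, 0]) stool();
translate([-465, 296, 0]) stool();
translate([1921, 296, 0]) stool();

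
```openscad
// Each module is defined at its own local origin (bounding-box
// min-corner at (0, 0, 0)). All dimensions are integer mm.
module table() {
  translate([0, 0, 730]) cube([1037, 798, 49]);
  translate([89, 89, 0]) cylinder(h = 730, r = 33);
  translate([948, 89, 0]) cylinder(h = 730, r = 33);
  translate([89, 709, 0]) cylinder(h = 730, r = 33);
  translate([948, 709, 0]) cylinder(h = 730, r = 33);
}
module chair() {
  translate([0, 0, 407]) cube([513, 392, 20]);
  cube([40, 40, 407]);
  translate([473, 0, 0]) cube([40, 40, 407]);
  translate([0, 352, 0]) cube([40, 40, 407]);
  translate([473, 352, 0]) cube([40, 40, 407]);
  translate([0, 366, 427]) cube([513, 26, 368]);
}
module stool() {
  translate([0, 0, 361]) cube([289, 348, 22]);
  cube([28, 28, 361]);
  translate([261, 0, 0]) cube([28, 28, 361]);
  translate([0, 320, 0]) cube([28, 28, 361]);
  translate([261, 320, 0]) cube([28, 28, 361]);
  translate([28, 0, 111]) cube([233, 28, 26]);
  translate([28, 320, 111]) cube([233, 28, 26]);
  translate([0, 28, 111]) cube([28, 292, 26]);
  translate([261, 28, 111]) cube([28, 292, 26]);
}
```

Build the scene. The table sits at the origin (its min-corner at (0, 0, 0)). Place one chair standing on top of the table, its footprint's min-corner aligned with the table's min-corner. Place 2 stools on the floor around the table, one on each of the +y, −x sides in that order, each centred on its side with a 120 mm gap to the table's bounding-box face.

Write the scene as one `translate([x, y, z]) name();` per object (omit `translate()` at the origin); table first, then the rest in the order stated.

table();
translate([0, 0, 779]) chair();
translate([374, 918, 0]) stool();
translate([-409, 225, 0]) stool();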